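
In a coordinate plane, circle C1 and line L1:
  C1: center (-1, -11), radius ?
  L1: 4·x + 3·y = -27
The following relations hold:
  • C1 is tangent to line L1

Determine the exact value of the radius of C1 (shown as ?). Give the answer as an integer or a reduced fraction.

2

1. [C1‖L1]  r_C1² − 4 = 0  ⇒  r_C1 = 2 (r>0 drops 1)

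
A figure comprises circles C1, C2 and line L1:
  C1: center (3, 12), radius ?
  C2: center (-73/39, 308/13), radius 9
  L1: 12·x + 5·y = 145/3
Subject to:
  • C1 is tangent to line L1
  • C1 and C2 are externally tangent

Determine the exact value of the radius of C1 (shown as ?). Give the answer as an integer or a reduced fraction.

11/3

1. [C1‖L1]  r_C1² − 121/9 = 0  ⇒  r_C1 = 11/3 (r>0 drops 1)
2. [ext C1·C2]  r_C1² + 18r_C1 − 715/9 = 0  ⇒  r_C1 = 11/3 (r>0 drops 1)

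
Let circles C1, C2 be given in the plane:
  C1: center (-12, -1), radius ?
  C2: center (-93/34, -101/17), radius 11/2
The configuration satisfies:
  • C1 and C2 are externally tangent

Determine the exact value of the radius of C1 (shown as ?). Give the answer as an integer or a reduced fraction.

5

1. [ext C1·C2]  r_C1² + 11r_C1 − 80 = 0  ⇒  r_C1 = 5 (r>0 drops 1)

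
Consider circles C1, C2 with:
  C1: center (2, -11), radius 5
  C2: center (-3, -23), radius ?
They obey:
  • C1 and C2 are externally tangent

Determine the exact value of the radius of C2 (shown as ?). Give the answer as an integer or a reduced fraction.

8

1. [ext C1·C2]  r_C2² + 10r_C2 − 144 = 0  ⇒  r_C2 = 8 (r>0 drops 1)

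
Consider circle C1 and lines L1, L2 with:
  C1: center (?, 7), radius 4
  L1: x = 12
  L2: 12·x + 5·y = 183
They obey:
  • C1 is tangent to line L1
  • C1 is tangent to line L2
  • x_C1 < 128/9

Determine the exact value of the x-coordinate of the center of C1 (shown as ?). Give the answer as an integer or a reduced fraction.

1. [C1‖L1]  x_C1² − 24x_C1 + 128 = 0  ⇒  x_C1 = 8 or 16
2. [C1‖L2]  x_C1² − (74/3)x_C1 + 400/3 = 0  ⇒  x_C1 = 8 or 50/3

8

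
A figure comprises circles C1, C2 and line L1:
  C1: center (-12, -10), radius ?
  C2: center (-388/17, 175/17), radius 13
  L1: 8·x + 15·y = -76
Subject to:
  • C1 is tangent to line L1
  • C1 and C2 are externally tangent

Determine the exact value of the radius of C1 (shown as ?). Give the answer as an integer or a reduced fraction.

10

1. [C1‖L1]  r_C1² − 100 = 0  ⇒  r_C1 = 10 (r>0 drops 1)
2. [ext C1·C2]  r_C1² + 26r_C1 − 360 = 0  ⇒  r_C1 = 10 (r>0 drops 1)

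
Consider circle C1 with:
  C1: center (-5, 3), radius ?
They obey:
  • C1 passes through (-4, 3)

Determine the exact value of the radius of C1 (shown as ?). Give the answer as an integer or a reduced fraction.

1

1. [C1∋P]  r_C1² − 1 = 0  ⇒  r_C1 = 1 (r>0 drops 1)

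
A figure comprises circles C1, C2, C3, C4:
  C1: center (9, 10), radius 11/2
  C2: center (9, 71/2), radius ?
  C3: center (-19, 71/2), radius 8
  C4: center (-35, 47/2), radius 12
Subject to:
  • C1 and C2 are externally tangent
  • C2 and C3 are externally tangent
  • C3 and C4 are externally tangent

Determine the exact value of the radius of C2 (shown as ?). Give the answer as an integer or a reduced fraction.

1. [ext C1·C2]  r_C2² + 11r_C2 − 620 = 0  ⇒  r_C2 = 20 (r>0 drops 1)
2. [ext C2·C3]  r_C2² + 16r_C2 − 720 = 0  ⇒  r_C2 = 20 (r>0 drops 1)

20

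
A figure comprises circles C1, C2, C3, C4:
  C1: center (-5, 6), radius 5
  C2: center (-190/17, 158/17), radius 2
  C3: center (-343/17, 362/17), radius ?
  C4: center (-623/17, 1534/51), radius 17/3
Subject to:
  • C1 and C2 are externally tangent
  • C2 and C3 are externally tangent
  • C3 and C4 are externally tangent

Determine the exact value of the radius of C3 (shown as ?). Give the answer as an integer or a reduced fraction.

13

1. [ext C2·C3]  r_C3² + 4r_C3 − 221 = 0  ⇒  r_C3 = 13 (r>0 drops 1)
2. [ext C3·C4]  r_C3² + (34/3)r_C3 − 949/3 = 0  ⇒  r_C3 = 13 (r>0 drops 1)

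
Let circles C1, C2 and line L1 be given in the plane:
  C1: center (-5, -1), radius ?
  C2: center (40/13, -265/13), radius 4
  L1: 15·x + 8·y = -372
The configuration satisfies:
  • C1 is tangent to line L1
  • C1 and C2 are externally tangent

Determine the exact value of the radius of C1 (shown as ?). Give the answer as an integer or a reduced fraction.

17

1. [C1‖L1]  r_C1² − 289 = 0  ⇒  r_C1 = 17 (r>0 drops 1)
2. [ext C1·C2]  r_C1² + 8r_C1 − 425 = 0  ⇒  r_C1 = 17 (r>0 drops 1)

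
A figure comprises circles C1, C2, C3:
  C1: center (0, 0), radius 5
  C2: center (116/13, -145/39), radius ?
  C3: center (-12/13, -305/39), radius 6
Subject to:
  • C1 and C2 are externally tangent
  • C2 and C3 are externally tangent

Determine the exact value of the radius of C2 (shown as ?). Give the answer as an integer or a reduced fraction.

1. [ext C1·C2]  r_C2² + 10r_C2 − 616/9 = 0  ⇒  r_C2 = 14/3 (r>0 drops 1)
2. [ext C2·C3]  r_C2² + 12r_C2 − 700/9 = 0  ⇒  r_C2 = 14/3 (r>0 drops 1)

14/3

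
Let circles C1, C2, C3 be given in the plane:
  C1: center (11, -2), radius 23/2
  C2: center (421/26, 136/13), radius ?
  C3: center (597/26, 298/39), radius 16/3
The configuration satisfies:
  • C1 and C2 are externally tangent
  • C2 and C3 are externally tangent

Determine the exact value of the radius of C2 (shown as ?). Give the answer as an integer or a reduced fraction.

2

1. [ext C1·C2]  r_C2² + 23r_C2 − 50 = 0  ⇒  r_C2 = 2 (r>0 drops 1)
2. [ext C2·C3]  r_C2² + (32/3)r_C2 − 76/3 = 0  ⇒  r_C2 = 2 (r>0 drops 1)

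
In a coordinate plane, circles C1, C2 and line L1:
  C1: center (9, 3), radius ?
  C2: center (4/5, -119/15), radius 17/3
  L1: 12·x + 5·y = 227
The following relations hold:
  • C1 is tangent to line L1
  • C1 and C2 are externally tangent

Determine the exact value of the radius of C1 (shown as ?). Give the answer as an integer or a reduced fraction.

1. [C1‖L1]  r_C1² − 64 = 0  ⇒  r_C1 = 8 (r>0 drops 1)
2. [ext C1·C2]  r_C1² + (34/3)r_C1 − 464/3 = 0  ⇒  r_C1 = 8 (r>0 drops 1)

8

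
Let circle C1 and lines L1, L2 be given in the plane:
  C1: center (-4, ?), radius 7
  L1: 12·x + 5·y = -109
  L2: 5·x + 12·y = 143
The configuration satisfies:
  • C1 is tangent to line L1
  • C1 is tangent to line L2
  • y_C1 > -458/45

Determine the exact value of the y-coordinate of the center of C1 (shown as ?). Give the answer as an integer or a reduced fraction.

1. [C1‖L1]  y_C1² + (122/5)y_C1 − 912/5 = 0  ⇒  y_C1 = -152/5 or 6
2. [C1‖L2]  y_C1² − (163/6)y_C1 + 127 = 0  ⇒  y_C1 = 6 or 127/6

6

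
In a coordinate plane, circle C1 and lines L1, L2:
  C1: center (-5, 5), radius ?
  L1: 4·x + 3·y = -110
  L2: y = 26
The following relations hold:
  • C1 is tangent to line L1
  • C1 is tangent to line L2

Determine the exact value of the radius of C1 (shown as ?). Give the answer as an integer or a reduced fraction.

21

1. [C1‖L1]  r_C1² − 441 = 0  ⇒  r_C1 = 21 (r>0 drops 1)
2. [C1‖L2]  r_C1² − 441 = 0  ⇒  r_C1 = 21 (r>0 drops 1)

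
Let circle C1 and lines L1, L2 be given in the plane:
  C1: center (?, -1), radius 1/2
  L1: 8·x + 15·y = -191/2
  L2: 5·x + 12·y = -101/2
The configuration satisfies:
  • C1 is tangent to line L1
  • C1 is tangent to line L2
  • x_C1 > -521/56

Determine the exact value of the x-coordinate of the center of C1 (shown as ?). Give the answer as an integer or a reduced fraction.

-9

1. [C1‖L1]  x_C1² + (161/8)x_C1 + 801/8 = 0  ⇒  x_C1 = -89/8 or -9
2. [C1‖L2]  x_C1² + (77/5)x_C1 + 288/5 = 0  ⇒  x_C1 = -9 or -32/5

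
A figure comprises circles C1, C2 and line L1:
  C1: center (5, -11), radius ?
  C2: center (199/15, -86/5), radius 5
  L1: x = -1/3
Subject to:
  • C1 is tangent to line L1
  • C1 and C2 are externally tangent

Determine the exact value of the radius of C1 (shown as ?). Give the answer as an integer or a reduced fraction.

1. [C1‖L1]  r_C1² − 256/9 = 0  ⇒  r_C1 = 16/3 (r>0 drops 1)
2. [ext C1·C2]  r_C1² + 10r_C1 − 736/9 = 0  ⇒  r_C1 = 16/3 (r>0 drops 1)

16/3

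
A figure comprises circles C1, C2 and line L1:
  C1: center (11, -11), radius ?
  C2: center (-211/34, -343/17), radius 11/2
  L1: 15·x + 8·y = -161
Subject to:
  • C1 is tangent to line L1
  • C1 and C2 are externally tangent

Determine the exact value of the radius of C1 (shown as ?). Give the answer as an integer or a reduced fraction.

14

1. [C1‖L1]  r_C1² − 196 = 0  ⇒  r_C1 = 14 (r>0 drops 1)
2. [ext C1·C2]  r_C1² + 11r_C1 − 350 = 0  ⇒  r_C1 = 14 (r>0 drops 1)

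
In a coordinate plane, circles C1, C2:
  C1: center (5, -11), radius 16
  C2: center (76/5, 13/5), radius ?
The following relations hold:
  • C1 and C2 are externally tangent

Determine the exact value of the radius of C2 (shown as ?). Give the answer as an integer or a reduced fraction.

1

1. [ext C1·C2]  r_C2² + 32r_C2 − 33 = 0  ⇒  r_C2 = 1 (r>0 drops 1)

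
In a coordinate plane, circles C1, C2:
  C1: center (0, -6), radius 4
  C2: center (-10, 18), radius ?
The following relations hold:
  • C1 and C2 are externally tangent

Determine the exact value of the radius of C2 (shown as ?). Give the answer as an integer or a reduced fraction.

22

1. [ext C1·C2]  r_C2² + 8r_C2 − 660 = 0  ⇒  r_C2 = 22 (r>0 drops 1)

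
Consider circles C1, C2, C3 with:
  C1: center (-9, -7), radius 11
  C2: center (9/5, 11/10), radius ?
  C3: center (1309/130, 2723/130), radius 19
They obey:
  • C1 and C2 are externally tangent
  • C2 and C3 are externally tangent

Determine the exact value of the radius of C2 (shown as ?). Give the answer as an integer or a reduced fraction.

1. [ext C1·C2]  r_C2² + 22r_C2 − 245/4 = 0  ⇒  r_C2 = 5/2 (r>0 drops 1)
2. [ext C2·C3]  r_C2² + 38r_C2 − 405/4 = 0  ⇒  r_C2 = 5/2 (r>0 drops 1)

5/2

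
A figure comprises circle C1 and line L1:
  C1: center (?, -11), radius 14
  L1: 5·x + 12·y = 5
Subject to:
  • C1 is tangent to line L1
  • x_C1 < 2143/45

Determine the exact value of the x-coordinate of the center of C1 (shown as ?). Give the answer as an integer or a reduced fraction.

-9

1. [C1‖L1]  x_C1² − (274/5)x_C1 − 2871/5 = 0  ⇒  x_C1 = -9 or 319/5
2. given x_C1 < 2143/45: keep -9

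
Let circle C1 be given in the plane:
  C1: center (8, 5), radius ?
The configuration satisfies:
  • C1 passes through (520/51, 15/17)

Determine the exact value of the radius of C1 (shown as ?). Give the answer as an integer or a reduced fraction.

14/3

1. [C1∋P]  r_C1² − 196/9 = 0  ⇒  r_C1 = 14/3 (r>0 drops 1)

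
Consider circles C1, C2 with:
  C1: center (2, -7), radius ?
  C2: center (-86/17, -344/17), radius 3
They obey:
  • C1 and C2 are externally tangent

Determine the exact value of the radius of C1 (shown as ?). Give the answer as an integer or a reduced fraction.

12

1. [ext C1·C2]  r_C1² + 6r_C1 − 216 = 0  ⇒  r_C1 = 12 (r>0 drops 1)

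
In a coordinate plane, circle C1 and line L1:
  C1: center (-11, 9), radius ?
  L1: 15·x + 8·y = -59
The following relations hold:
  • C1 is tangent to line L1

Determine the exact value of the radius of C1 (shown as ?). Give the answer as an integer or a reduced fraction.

2

1. [C1‖L1]  r_C1² − 4 = 0  ⇒  r_C1 = 2 (r>0 drops 1)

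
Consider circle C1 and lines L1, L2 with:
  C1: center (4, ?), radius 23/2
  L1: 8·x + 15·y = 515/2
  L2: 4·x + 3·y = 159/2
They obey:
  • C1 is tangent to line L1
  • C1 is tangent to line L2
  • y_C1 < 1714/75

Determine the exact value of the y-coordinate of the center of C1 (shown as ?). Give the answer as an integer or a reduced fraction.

1. [C1‖L1]  y_C1² − (451/15)y_C1 + 842/15 = 0  ⇒  y_C1 = 2 or 421/15
2. [C1‖L2]  y_C1² − (127/3)y_C1 + 242/3 = 0  ⇒  y_C1 = 2 or 121/3

2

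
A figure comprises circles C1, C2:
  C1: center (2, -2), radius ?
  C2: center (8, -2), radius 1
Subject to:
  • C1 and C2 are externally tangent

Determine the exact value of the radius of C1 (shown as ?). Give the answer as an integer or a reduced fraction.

1. [ext C1·C2]  r_C1² + 2r_C1 − 35 = 0  ⇒  r_C1 = 5 (r>0 drops 1)

5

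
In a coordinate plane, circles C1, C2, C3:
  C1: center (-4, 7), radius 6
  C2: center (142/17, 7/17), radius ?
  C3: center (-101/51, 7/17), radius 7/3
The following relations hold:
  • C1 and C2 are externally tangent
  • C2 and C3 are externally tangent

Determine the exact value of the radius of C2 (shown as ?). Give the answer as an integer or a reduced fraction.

8

1. [ext C1·C2]  r_C2² + 12r_C2 − 160 = 0  ⇒  r_C2 = 8 (r>0 drops 1)
2. [ext C2·C3]  r_C2² + (14/3)r_C2 − 304/3 = 0  ⇒  r_C2 = 8 (r>0 drops 1)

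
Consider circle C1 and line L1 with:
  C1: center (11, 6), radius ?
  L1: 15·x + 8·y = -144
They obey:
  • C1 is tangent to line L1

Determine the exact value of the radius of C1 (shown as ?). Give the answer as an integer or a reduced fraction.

1. [C1‖L1]  r_C1² − 441 = 0  ⇒  r_C1 = 21 (r>0 drops 1)

21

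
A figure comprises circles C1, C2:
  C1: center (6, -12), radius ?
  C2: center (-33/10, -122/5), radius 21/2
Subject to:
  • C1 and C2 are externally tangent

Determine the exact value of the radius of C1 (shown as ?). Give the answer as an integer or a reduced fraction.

5

1. [ext C1·C2]  r_C1² + 21r_C1 − 130 = 0  ⇒  r_C1 = 5 (r>0 drops 1)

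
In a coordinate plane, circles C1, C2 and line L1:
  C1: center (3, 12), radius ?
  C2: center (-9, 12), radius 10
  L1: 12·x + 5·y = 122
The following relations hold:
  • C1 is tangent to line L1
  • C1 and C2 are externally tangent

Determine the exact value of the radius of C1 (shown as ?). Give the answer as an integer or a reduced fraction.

2

1. [C1‖L1]  r_C1² − 4 = 0  ⇒  r_C1 = 2 (r>0 drops 1)
2. [ext C1·C2]  r_C1² + 20r_C1 − 44 = 0  ⇒  r_C1 = 2 (r>0 drops 1)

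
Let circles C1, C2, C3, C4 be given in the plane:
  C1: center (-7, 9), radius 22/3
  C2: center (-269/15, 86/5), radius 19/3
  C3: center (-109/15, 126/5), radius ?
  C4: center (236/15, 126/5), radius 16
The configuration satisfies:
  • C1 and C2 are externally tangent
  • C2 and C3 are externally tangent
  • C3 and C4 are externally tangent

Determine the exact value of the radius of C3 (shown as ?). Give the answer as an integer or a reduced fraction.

1. [ext C2·C3]  r_C3² + (38/3)r_C3 − 413/3 = 0  ⇒  r_C3 = 7 (r>0 drops 1)
2. [ext C3·C4]  r_C3² + 32r_C3 − 273 = 0  ⇒  r_C3 = 7 (r>0 drops 1)

7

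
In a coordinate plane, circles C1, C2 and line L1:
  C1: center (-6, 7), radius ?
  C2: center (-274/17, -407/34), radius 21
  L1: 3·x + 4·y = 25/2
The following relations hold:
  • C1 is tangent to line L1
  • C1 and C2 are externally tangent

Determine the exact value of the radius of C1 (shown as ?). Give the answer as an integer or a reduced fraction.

1/2

1. [C1‖L1]  r_C1² − 1/4 = 0  ⇒  r_C1 = 1/2 (r>0 drops 1)
2. [ext C1·C2]  r_C1² + 42r_C1 − 85/4 = 0  ⇒  r_C1 = 1/2 (r>0 drops 1)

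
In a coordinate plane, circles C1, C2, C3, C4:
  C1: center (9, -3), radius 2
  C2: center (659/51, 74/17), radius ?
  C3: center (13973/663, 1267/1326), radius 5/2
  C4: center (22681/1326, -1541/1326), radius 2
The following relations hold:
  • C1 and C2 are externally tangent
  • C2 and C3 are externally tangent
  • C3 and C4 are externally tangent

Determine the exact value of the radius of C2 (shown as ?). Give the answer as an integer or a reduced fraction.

19/3

1. [ext C1·C2]  r_C2² + 4r_C2 − 589/9 = 0  ⇒  r_C2 = 19/3 (r>0 drops 1)
2. [ext C2·C3]  r_C2² + 5r_C2 − 646/9 = 0  ⇒  r_C2 = 19/3 (r>0 drops 1)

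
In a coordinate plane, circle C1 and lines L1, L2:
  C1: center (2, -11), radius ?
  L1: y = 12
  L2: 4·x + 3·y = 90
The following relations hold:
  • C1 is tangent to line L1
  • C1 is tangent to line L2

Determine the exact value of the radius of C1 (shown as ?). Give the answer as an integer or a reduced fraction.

1. [C1‖L1]  r_C1² − 529 = 0  ⇒  r_C1 = 23 (r>0 drops 1)
2. [C1‖L2]  r_C1² − 529 = 0  ⇒  r_C1 = 23 (r>0 drops 1)

23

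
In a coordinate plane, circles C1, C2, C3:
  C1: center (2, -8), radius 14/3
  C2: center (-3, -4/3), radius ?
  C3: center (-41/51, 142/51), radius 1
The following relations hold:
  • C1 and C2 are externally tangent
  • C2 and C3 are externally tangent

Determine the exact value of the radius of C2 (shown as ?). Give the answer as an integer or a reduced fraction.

1. [ext C1·C2]  r_C2² + (28/3)r_C2 − 143/3 = 0  ⇒  r_C2 = 11/3 (r>0 drops 1)
2. [ext C2·C3]  r_C2² + 2r_C2 − 187/9 = 0  ⇒  r_C2 = 11/3 (r>0 drops 1)

11/3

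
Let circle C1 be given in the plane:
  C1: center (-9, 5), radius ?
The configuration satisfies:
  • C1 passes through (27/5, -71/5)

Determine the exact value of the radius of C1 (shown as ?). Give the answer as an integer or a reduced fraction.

1. [C1∋P]  r_C1² − 576 = 0  ⇒  r_C1 = 24 (r>0 drops 1)

24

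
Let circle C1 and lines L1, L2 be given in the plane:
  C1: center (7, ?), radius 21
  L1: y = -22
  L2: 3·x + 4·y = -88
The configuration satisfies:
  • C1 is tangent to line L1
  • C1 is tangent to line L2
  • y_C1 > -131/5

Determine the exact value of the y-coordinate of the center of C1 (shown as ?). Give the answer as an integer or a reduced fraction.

1. [C1‖L1]  y_C1² + 44y_C1 + 43 = 0  ⇒  y_C1 = -43 or -1
2. [C1‖L2]  y_C1² + (109/2)y_C1 + 107/2 = 0  ⇒  y_C1 = -107/2 or -1

-1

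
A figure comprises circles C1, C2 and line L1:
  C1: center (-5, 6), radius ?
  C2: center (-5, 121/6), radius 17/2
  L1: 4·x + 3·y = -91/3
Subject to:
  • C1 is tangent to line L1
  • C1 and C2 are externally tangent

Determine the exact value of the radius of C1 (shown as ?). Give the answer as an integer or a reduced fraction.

17/3

1. [C1‖L1]  r_C1² − 289/9 = 0  ⇒  r_C1 = 17/3 (r>0 drops 1)
2. [ext C1·C2]  r_C1² + 17r_C1 − 1156/9 = 0  ⇒  r_C1 = 17/3 (r>0 drops 1)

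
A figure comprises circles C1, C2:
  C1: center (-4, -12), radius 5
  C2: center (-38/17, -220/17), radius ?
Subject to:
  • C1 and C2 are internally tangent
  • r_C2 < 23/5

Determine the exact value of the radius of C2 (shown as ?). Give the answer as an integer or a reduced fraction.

1. [int C1,C2]  r_C2² − 10r_C2 + 21 = 0  ⇒  r_C2 = 3 or 7
2. given r_C2 < 23/5: keep 3

3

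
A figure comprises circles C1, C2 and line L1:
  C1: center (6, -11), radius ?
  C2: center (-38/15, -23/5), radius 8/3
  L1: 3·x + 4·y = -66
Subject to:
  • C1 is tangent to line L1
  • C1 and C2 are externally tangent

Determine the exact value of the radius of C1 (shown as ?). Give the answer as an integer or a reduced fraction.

1. [C1‖L1]  r_C1² − 64 = 0  ⇒  r_C1 = 8 (r>0 drops 1)
2. [ext C1·C2]  r_C1² + (16/3)r_C1 − 320/3 = 0  ⇒  r_C1 = 8 (r>0 drops 1)

8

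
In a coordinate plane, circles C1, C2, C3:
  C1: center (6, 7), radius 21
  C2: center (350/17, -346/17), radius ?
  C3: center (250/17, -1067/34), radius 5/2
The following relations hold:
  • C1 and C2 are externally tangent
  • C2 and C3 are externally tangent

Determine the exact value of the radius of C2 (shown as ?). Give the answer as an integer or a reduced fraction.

1. [ext C1·C2]  r_C2² + 42r_C2 − 520 = 0  ⇒  r_C2 = 10 (r>0 drops 1)
2. [ext C2·C3]  r_C2² + 5r_C2 − 150 = 0  ⇒  r_C2 = 10 (r>0 drops 1)

10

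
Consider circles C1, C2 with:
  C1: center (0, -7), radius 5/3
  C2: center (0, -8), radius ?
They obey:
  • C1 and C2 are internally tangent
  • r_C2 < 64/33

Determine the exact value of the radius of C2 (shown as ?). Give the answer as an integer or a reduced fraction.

2/3

1. [int C1,C2]  r_C2² − (10/3)r_C2 + 16/9 = 0  ⇒  r_C2 = 2/3 or 8/3
2. given r_C2 < 64/33: keep 2/3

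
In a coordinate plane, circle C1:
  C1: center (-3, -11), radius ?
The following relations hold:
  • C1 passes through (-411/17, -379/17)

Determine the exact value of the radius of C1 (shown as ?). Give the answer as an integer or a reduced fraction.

1. [C1∋P]  r_C1² − 576 = 0  ⇒  r_C1 = 24 (r>0 drops 1)

24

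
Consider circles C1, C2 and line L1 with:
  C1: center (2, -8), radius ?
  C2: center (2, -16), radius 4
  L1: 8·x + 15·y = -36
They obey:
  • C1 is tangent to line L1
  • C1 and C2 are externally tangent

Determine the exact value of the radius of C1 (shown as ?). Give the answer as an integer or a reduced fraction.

4

1. [C1‖L1]  r_C1² − 16 = 0  ⇒  r_C1 = 4 (r>0 drops 1)
2. [ext C1·C2]  r_C1² + 8r_C1 − 48 = 0  ⇒  r_C1 = 4 (r>0 drops 1)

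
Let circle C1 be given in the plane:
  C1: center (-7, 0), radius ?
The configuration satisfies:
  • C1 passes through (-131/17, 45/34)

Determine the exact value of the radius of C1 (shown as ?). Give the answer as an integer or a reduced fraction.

1. [C1∋P]  r_C1² − 9/4 = 0  ⇒  r_C1 = 3/2 (r>0 drops 1)

3/2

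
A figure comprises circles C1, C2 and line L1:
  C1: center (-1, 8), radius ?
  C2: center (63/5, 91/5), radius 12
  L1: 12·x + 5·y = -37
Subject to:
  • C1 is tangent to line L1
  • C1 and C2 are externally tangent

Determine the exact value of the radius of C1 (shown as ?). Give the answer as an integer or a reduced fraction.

1. [C1‖L1]  r_C1² − 25 = 0  ⇒  r_C1 = 5 (r>0 drops 1)
2. [ext C1·C2]  r_C1² + 24r_C1 − 145 = 0  ⇒  r_C1 = 5 (r>0 drops 1)

5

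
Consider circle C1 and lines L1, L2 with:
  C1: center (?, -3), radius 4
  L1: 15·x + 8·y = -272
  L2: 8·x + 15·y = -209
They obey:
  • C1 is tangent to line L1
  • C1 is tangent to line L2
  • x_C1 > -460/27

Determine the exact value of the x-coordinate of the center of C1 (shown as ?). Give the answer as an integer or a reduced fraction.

-12

1. [C1‖L1]  x_C1² + (496/15)x_C1 + 1264/5 = 0  ⇒  x_C1 = -316/15 or -12
2. [C1‖L2]  x_C1² + 41x_C1 + 348 = 0  ⇒  x_C1 = -29 or -12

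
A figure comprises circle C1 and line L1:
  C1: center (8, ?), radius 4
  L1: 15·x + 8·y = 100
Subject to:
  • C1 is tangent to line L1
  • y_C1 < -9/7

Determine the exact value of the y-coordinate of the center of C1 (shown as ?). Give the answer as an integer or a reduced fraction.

1. [C1‖L1]  y_C1² + 5y_C1 − 66 = 0  ⇒  y_C1 = -11 or 6
2. given y_C1 < -9/7: keep -11

-11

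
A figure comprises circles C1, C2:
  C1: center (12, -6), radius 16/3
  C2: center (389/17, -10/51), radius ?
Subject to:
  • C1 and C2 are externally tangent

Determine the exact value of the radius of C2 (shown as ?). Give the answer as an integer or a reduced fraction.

7

1. [ext C1·C2]  r_C2² + (32/3)r_C2 − 371/3 = 0  ⇒  r_C2 = 7 (r>0 drops 1)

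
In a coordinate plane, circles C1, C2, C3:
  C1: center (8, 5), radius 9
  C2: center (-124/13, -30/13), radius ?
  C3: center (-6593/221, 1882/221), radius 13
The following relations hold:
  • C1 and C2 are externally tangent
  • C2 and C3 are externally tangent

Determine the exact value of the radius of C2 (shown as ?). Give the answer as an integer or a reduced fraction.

10

1. [ext C1·C2]  r_C2² + 18r_C2 − 280 = 0  ⇒  r_C2 = 10 (r>0 drops 1)
2. [ext C2·C3]  r_C2² + 26r_C2 − 360 = 0  ⇒  r_C2 = 10 (r>0 drops 1)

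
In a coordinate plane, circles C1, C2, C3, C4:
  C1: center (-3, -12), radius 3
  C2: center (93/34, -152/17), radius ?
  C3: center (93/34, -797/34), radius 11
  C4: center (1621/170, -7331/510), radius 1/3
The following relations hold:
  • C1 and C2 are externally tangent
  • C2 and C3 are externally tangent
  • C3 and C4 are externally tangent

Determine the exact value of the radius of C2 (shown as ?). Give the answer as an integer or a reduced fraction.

7/2

1. [ext C1·C2]  r_C2² + 6r_C2 − 133/4 = 0  ⇒  r_C2 = 7/2 (r>0 drops 1)
2. [ext C2·C3]  r_C2² + 22r_C2 − 357/4 = 0  ⇒  r_C2 = 7/2 (r>0 drops 1)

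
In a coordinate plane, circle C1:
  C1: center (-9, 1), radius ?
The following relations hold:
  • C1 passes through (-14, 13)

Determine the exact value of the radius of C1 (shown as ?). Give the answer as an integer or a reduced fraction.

1. [C1∋P]  r_C1² − 169 = 0  ⇒  r_C1 = 13 (r>0 drops 1)

13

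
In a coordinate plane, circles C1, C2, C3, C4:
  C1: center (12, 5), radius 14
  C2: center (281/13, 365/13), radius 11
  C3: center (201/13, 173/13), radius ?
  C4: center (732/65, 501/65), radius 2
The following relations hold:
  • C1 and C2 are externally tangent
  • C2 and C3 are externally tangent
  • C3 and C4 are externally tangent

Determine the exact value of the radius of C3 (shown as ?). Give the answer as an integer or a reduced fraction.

5

1. [ext C2·C3]  r_C3² + 22r_C3 − 135 = 0  ⇒  r_C3 = 5 (r>0 drops 1)
2. [ext C3·C4]  r_C3² + 4r_C3 − 45 = 0  ⇒  r_C3 = 5 (r>0 drops 1)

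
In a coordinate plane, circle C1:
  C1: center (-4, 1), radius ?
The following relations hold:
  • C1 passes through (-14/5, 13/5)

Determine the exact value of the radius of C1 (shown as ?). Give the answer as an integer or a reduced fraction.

1. [C1∋P]  r_C1² − 4 = 0  ⇒  r_C1 = 2 (r>0 drops 1)

2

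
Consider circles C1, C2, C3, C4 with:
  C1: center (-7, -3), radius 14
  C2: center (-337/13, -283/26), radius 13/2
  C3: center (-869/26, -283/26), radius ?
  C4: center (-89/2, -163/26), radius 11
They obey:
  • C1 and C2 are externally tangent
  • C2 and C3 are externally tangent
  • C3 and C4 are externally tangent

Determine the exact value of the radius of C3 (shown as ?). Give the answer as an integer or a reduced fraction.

1

1. [ext C2·C3]  r_C3² + 13r_C3 − 14 = 0  ⇒  r_C3 = 1 (r>0 drops 1)
2. [ext C3·C4]  r_C3² + 22r_C3 − 23 = 0  ⇒  r_C3 = 1 (r>0 drops 1)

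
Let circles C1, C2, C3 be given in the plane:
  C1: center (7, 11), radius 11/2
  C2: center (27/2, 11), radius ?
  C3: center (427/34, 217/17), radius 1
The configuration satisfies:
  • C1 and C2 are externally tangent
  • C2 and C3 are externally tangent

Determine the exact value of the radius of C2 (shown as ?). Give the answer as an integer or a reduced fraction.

1

1. [ext C1·C2]  r_C2² + 11r_C2 − 12 = 0  ⇒  r_C2 = 1 (r>0 drops 1)
2. [ext C2·C3]  r_C2² + 2r_C2 − 3 = 0  ⇒  r_C2 = 1 (r>0 drops 1)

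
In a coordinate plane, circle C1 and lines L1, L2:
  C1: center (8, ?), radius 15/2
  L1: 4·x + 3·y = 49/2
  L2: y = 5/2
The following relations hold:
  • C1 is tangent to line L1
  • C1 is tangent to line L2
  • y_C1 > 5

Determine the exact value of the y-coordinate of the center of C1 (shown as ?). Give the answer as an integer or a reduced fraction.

10

1. [C1‖L1]  y_C1² + 5y_C1 − 150 = 0  ⇒  y_C1 = -15 or 10
2. [C1‖L2]  y_C1² − 5y_C1 − 50 = 0  ⇒  y_C1 = -5 or 10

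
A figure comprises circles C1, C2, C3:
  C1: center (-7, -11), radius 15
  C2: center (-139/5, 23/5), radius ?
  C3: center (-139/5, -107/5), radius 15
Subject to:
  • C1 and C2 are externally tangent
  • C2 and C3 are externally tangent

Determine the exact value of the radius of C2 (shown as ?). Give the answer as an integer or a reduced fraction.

11

1. [ext C1·C2]  r_C2² + 30r_C2 − 451 = 0  ⇒  r_C2 = 11 (r>0 drops 1)
2. [ext C2·C3]  r_C2² + 30r_C2 − 451 = 0  ⇒  r_C2 = 11 (r>0 drops 1)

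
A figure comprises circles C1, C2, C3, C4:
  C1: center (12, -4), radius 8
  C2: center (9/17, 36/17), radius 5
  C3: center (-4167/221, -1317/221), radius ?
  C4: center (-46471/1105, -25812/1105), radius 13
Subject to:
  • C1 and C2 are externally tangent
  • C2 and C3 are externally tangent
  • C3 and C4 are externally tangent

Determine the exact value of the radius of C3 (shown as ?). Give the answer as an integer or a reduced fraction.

1. [ext C2·C3]  r_C3² + 10r_C3 − 416 = 0  ⇒  r_C3 = 16 (r>0 drops 1)
2. [ext C3·C4]  r_C3² + 26r_C3 − 672 = 0  ⇒  r_C3 = 16 (r>0 drops 1)

16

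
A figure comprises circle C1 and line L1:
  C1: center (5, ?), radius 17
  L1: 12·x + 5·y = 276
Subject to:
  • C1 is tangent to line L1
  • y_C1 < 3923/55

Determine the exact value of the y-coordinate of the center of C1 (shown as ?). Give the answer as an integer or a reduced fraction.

1. [C1‖L1]  y_C1² − (432/5)y_C1 − 437/5 = 0  ⇒  y_C1 = -1 or 437/5
2. given y_C1 < 3923/55: keep -1

-1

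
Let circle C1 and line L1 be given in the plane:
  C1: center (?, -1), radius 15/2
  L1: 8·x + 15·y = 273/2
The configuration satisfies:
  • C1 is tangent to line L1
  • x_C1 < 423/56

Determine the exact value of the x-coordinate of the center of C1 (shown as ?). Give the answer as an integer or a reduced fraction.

1. [C1‖L1]  x_C1² − (303/8)x_C1 + 837/8 = 0  ⇒  x_C1 = 3 or 279/8
2. given x_C1 < 423/56: keep 3

3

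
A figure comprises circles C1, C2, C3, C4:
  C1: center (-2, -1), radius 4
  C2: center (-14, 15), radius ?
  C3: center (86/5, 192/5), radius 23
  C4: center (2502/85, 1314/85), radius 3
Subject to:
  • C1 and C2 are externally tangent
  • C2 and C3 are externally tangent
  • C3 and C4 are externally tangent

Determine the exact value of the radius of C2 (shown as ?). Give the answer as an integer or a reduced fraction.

16

1. [ext C1·C2]  r_C2² + 8r_C2 − 384 = 0  ⇒  r_C2 = 16 (r>0 drops 1)
2. [ext C2·C3]  r_C2² + 46r_C2 − 992 = 0  ⇒  r_C2 = 16 (r>0 drops 1)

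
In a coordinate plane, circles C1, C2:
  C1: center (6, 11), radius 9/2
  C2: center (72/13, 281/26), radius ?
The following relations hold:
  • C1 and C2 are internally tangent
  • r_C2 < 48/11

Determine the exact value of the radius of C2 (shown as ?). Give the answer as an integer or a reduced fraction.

1. [int C1,C2]  r_C2² − 9r_C2 + 20 = 0  ⇒  r_C2 = 4 or 5
2. given r_C2 < 48/11: keep 4

4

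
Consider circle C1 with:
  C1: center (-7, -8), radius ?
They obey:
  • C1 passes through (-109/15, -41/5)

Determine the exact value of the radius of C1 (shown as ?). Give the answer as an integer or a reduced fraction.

1/3

1. [C1∋P]  r_C1² − 1/9 = 0  ⇒  r_C1 = 1/3 (r>0 drops 1)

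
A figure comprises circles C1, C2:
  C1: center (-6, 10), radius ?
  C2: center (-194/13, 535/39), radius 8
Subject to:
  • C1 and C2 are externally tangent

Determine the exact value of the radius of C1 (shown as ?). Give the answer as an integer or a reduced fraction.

5/3

1. [ext C1·C2]  r_C1² + 16r_C1 − 265/9 = 0  ⇒  r_C1 = 5/3 (r>0 drops 1)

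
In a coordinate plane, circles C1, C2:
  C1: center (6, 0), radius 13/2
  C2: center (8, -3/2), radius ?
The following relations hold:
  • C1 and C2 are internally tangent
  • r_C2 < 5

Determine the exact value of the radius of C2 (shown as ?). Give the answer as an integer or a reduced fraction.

1. [int C1,C2]  r_C2² − 13r_C2 + 36 = 0  ⇒  r_C2 = 4 or 9
2. given r_C2 < 5: keep 4

4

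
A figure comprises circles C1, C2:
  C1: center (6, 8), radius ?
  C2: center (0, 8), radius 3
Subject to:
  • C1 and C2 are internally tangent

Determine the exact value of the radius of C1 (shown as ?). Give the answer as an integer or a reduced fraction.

1. [int C1,C2]  r_C1² − 6r_C1 − 27 = 0  ⇒  r_C1 = 9 (r>0 drops 1)

9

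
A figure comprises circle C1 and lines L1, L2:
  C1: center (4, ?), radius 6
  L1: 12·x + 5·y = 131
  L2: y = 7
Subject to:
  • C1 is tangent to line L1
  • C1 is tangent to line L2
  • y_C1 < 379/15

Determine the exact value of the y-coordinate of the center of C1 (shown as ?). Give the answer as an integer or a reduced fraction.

1. [C1‖L1]  y_C1² − (166/5)y_C1 + 161/5 = 0  ⇒  y_C1 = 1 or 161/5
2. [C1‖L2]  y_C1² − 14y_C1 + 13 = 0  ⇒  y_C1 = 1 or 13

1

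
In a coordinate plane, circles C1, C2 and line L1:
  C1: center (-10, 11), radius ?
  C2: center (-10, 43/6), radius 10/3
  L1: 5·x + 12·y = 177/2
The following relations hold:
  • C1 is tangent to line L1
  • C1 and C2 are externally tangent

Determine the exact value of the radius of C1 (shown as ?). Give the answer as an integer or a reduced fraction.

1. [C1‖L1]  r_C1² − 1/4 = 0  ⇒  r_C1 = 1/2 (r>0 drops 1)
2. [ext C1·C2]  r_C1² + (20/3)r_C1 − 43/12 = 0  ⇒  r_C1 = 1/2 (r>0 drops 1)

1/2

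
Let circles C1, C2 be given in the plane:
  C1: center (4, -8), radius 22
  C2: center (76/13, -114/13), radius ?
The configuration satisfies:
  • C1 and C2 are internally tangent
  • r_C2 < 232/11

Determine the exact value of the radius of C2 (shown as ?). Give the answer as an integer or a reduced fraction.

1. [int C1,C2]  r_C2² − 44r_C2 + 480 = 0  ⇒  r_C2 = 20 or 24
2. given r_C2 < 232/11: keep 20

20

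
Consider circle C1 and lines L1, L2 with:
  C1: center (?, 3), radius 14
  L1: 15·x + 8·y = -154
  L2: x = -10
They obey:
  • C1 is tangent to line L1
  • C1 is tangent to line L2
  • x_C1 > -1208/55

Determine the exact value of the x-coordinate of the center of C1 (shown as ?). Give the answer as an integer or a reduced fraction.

4

1. [C1‖L1]  x_C1² + (356/15)x_C1 − 1664/15 = 0  ⇒  x_C1 = -416/15 or 4
2. [C1‖L2]  x_C1² + 20x_C1 − 96 = 0  ⇒  x_C1 = -24 or 4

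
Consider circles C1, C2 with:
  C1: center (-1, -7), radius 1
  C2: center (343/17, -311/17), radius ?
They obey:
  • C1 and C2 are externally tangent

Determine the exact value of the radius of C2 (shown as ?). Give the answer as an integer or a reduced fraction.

1. [ext C1·C2]  r_C2² + 2r_C2 − 575 = 0  ⇒  r_C2 = 23 (r>0 drops 1)

23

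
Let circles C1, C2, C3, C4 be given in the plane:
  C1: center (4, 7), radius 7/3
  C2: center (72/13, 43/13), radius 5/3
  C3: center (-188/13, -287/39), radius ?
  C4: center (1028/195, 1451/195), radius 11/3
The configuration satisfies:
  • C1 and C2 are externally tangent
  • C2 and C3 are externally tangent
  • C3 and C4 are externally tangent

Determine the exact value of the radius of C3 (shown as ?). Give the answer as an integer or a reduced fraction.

21

1. [ext C2·C3]  r_C3² + (10/3)r_C3 − 511 = 0  ⇒  r_C3 = 21 (r>0 drops 1)
2. [ext C3·C4]  r_C3² + (22/3)r_C3 − 595 = 0  ⇒  r_C3 = 21 (r>0 drops 1)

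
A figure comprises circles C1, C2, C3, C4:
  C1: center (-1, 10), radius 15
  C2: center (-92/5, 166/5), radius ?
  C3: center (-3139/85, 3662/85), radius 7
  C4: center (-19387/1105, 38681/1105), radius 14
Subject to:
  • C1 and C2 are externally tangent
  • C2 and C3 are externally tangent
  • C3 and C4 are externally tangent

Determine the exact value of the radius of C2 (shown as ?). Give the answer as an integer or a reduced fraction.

1. [ext C1·C2]  r_C2² + 30r_C2 − 616 = 0  ⇒  r_C2 = 14 (r>0 drops 1)
2. [ext C2·C3]  r_C2² + 14r_C2 − 392 = 0  ⇒  r_C2 = 14 (r>0 drops 1)

14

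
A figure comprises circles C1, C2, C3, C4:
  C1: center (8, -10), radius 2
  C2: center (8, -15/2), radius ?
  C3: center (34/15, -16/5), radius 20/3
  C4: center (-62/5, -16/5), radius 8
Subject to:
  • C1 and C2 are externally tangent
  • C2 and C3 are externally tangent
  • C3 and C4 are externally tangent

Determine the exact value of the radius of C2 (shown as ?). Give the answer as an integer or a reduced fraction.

1/2

1. [ext C1·C2]  r_C2² + 4r_C2 − 9/4 = 0  ⇒  r_C2 = 1/2 (r>0 drops 1)
2. [ext C2·C3]  r_C2² + (40/3)r_C2 − 83/12 = 0  ⇒  r_C2 = 1/2 (r>0 drops 1)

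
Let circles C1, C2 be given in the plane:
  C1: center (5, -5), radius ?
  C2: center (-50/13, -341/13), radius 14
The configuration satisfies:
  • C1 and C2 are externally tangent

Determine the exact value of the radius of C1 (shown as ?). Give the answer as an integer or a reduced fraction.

9

1. [ext C1·C2]  r_C1² + 28r_C1 − 333 = 0  ⇒  r_C1 = 9 (r>0 drops 1)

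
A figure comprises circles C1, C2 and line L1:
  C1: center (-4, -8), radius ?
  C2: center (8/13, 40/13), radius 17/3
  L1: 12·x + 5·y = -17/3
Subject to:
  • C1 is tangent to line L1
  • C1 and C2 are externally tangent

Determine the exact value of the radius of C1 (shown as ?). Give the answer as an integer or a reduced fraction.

19/3

1. [C1‖L1]  r_C1² − 361/9 = 0  ⇒  r_C1 = 19/3 (r>0 drops 1)
2. [ext C1·C2]  r_C1² + (34/3)r_C1 − 1007/9 = 0  ⇒  r_C1 = 19/3 (r>0 drops 1)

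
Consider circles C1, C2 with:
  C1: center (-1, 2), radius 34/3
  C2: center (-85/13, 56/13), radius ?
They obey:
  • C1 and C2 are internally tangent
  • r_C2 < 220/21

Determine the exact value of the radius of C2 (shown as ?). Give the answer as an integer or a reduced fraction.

1. [int C1,C2]  r_C2² − (68/3)r_C2 + 832/9 = 0  ⇒  r_C2 = 16/3 or 52/3
2. given r_C2 < 220/21: keep 16/3

16/3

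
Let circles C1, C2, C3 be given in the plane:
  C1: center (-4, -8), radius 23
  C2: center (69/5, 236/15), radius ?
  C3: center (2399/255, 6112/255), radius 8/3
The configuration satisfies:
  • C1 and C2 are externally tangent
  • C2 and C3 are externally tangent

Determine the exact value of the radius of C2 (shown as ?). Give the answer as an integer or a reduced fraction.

1. [ext C1·C2]  r_C2² + 46r_C2 − 3160/9 = 0  ⇒  r_C2 = 20/3 (r>0 drops 1)
2. [ext C2·C3]  r_C2² + (16/3)r_C2 − 80 = 0  ⇒  r_C2 = 20/3 (r>0 drops 1)

20/3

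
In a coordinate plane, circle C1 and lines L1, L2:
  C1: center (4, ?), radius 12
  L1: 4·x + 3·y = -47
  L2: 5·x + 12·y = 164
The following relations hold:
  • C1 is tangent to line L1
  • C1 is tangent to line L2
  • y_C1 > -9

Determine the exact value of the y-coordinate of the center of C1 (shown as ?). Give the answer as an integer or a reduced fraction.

-1

1. [C1‖L1]  y_C1² + 42y_C1 + 41 = 0  ⇒  y_C1 = -41 or -1
2. [C1‖L2]  y_C1² − 24y_C1 − 25 = 0  ⇒  y_C1 = -1 or 25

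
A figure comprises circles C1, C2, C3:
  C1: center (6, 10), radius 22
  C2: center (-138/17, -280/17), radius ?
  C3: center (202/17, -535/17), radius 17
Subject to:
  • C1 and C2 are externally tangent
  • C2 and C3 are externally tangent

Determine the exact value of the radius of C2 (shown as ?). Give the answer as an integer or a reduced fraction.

8

1. [ext C1·C2]  r_C2² + 44r_C2 − 416 = 0  ⇒  r_C2 = 8 (r>0 drops 1)
2. [ext C2·C3]  r_C2² + 34r_C2 − 336 = 0  ⇒  r_C2 = 8 (r>0 drops 1)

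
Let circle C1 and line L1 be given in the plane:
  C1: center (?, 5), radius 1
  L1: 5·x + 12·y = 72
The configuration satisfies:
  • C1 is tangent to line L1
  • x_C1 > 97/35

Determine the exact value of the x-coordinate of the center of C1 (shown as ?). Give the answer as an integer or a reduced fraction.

5

1. [C1‖L1]  x_C1² − (24/5)x_C1 − 1 = 0  ⇒  x_C1 = -1/5 or 5
2. given x_C1 > 97/35: keep 5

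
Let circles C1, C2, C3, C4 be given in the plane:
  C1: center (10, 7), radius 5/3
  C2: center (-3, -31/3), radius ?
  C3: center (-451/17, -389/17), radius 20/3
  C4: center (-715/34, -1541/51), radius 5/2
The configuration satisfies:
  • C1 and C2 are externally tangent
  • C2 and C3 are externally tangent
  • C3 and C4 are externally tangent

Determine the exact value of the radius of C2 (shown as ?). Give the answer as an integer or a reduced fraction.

20

1. [ext C1·C2]  r_C2² + (10/3)r_C2 − 1400/3 = 0  ⇒  r_C2 = 20 (r>0 drops 1)
2. [ext C2·C3]  r_C2² + (40/3)r_C2 − 2000/3 = 0  ⇒  r_C2 = 20 (r>0 drops 1)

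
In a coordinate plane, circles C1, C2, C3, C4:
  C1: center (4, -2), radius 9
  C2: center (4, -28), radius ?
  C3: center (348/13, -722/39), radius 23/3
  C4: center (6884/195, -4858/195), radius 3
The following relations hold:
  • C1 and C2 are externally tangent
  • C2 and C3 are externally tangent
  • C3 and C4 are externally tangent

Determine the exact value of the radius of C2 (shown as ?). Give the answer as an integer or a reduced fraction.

17

1. [ext C1·C2]  r_C2² + 18r_C2 − 595 = 0  ⇒  r_C2 = 17 (r>0 drops 1)
2. [ext C2·C3]  r_C2² + (46/3)r_C2 − 1649/3 = 0  ⇒  r_C2 = 17 (r>0 drops 1)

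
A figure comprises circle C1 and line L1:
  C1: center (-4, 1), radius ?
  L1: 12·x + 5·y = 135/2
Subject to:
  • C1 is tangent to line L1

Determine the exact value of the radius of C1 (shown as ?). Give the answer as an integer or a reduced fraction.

17/2

1. [C1‖L1]  r_C1² − 289/4 = 0  ⇒  r_C1 = 17/2 (r>0 drops 1)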